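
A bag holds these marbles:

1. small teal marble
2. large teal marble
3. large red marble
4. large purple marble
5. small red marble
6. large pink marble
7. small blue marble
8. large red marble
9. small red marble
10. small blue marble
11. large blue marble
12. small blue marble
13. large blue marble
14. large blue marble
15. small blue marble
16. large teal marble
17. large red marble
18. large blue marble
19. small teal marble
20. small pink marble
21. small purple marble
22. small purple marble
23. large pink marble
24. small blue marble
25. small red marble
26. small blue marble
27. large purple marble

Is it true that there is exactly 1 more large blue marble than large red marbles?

large blue marbles: 4.
large red marbles: 3.
The claim requires 4 − 3 (= 1) to equal 1, which holds.

True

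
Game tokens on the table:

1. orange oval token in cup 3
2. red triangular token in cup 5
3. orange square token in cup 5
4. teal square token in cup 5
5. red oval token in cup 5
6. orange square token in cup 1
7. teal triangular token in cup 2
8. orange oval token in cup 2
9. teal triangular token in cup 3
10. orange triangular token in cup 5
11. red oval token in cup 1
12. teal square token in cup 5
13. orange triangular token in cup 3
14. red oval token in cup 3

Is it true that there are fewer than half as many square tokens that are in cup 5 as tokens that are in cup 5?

|square tokens in cup 5| = 3.
|tokens in cup 5| = 6.
The claim requires 2 × 3 = 6 < 6, which does not hold.

False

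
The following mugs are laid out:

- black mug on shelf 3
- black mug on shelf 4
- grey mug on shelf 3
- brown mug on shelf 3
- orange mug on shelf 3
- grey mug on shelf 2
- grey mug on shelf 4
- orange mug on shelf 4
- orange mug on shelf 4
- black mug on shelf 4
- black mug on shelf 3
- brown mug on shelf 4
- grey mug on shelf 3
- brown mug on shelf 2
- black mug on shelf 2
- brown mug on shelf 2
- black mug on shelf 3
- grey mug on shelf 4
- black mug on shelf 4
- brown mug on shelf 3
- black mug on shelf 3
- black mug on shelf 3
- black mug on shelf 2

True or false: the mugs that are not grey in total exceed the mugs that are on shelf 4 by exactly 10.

True

|mugs that are not grey| = 18.
|mugs on shelf 4| = 8.
The claim requires 18 − 8 (= 10) to equal 10, which holds.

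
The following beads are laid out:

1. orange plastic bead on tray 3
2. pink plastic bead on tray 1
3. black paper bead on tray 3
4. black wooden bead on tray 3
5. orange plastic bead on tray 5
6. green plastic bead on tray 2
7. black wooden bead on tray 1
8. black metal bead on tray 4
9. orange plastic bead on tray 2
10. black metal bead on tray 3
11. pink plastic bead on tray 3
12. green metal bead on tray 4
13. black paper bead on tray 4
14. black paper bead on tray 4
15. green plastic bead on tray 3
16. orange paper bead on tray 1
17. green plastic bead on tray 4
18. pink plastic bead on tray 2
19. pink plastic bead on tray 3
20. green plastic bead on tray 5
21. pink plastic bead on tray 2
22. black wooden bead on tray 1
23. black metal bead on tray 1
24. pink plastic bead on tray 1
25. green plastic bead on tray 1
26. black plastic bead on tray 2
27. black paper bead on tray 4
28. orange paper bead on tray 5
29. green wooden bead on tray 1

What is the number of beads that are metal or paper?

10

metal: 4; paper: 6; together 4 + 6 = 10.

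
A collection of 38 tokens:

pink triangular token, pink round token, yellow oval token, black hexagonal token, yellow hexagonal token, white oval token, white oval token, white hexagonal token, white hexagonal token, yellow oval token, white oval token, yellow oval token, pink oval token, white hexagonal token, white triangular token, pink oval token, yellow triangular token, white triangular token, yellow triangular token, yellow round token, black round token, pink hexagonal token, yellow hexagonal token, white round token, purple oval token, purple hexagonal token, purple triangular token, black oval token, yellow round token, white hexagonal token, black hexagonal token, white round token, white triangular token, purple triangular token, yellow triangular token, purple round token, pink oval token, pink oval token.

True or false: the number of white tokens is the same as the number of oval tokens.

True

white tokens: 12.
oval tokens: 12.
The claim requires 12 = 12, which holds.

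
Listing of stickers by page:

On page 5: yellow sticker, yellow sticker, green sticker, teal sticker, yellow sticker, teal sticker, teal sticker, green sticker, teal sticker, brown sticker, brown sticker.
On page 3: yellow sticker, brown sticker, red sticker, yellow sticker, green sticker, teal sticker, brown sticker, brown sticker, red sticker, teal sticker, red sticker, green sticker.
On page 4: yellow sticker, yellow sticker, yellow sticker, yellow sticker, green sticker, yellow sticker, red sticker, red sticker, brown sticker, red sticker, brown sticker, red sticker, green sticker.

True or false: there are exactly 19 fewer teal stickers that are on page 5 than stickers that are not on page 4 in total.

teal stickers on page 5: 4.
stickers that are not on page 4: 23.
The claim requires 23 − 4 (= 19) to equal 19, which holds.

True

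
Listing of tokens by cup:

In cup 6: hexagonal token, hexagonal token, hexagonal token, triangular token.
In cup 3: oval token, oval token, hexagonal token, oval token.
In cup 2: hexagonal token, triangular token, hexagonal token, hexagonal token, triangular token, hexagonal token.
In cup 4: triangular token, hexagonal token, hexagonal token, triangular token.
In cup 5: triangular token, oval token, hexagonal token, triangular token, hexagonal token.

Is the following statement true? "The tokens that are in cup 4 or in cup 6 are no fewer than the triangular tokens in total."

There are 8 tokens in cup 4 or in cup 6.
There are 7 triangular tokens.
The claim requires 8 ≥ 7, which holds.

True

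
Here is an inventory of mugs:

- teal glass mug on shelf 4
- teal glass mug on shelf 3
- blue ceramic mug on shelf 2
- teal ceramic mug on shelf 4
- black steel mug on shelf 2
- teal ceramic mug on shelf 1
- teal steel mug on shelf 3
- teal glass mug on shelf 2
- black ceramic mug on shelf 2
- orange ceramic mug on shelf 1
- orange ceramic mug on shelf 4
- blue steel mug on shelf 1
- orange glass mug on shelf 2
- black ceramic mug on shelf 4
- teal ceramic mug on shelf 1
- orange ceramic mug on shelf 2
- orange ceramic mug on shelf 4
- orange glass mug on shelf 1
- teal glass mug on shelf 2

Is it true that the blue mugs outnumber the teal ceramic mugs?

blue mugs: 2.
teal ceramic mugs: 3.
The claim requires 2 > 3, which does not hold.

False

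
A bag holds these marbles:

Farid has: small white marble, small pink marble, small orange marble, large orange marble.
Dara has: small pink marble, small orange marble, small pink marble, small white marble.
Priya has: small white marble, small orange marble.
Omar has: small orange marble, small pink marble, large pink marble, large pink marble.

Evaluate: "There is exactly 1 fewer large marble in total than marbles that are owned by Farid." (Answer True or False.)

|large marbles| = 3.
|marbles owned by Farid| = 4.
The claim requires 4 − 3 (= 1) to equal 1, which holds.

True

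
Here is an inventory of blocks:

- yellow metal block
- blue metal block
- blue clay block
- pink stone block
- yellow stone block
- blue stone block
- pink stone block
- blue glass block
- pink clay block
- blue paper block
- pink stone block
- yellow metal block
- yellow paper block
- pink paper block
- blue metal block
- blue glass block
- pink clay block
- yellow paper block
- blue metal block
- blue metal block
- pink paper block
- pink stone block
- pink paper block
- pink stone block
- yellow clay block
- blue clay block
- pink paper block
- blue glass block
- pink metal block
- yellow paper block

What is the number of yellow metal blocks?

2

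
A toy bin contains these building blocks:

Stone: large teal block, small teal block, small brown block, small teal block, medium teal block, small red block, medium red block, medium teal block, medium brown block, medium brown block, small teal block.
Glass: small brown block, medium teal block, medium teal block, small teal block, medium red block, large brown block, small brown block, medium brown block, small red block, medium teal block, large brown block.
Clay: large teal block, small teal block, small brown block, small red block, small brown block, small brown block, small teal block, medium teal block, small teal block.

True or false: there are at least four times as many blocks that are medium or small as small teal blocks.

blocks that are medium or small: 27.
small teal blocks: 7.
The claim requires 27 ≥ 4 × 7 = 28, which does not hold.

False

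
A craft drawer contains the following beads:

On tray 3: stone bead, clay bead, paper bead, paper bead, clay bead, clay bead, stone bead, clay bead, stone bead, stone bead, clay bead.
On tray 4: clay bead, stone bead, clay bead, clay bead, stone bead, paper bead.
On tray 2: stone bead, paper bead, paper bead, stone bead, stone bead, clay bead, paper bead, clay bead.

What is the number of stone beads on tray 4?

2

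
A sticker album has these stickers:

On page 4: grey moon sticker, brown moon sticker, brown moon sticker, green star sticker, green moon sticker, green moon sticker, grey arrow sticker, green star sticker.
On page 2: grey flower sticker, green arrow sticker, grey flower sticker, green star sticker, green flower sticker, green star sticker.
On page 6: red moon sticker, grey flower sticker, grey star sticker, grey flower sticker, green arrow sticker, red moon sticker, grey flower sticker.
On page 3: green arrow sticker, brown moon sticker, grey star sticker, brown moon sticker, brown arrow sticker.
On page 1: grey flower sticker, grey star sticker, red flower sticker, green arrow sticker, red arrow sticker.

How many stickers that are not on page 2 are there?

25

Total stickers: 31; with the excluded value: 6; remaining 31 − 6 = 25.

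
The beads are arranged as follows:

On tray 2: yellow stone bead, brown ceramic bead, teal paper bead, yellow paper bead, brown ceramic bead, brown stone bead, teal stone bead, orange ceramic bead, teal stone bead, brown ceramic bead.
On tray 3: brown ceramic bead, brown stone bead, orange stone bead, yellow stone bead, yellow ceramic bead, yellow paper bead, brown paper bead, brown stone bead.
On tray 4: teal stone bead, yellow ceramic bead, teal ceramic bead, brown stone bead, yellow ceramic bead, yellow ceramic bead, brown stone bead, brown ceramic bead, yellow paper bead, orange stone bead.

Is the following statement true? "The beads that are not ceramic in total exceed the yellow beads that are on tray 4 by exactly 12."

False

|beads that are not ceramic| = 17.
|yellow beads on tray 4| = 4.
The claim requires 17 − 4 (= 13) to equal 12, which does not hold.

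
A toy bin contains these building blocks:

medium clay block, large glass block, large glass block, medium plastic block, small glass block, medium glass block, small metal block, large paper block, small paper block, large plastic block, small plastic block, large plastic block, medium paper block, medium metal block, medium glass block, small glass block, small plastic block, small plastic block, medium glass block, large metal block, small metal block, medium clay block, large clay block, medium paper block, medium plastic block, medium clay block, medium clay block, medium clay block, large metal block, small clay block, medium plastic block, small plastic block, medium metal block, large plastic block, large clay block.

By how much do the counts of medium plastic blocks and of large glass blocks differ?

1

medium plastic blocks: 3. large glass blocks: 2.
|3 − 2| = 3 − 2 = 1.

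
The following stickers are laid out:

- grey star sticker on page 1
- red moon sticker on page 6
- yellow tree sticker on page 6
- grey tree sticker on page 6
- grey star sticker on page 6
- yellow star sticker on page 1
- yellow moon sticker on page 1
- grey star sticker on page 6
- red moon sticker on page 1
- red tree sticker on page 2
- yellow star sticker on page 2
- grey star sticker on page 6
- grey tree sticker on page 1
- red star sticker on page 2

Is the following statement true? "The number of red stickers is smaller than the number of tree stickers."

|red stickers| = 4.
|tree stickers| = 4.
The claim requires 4 < 4, which does not hold.

False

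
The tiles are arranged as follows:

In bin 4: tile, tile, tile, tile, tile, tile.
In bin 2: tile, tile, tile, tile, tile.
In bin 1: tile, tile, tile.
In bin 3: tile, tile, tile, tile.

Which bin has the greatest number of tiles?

bin 4

Counts by bin: bin 4→6, bin 2→5, bin 3→4, bin 1→3.
The maximum is 6, held uniquely by bin 4.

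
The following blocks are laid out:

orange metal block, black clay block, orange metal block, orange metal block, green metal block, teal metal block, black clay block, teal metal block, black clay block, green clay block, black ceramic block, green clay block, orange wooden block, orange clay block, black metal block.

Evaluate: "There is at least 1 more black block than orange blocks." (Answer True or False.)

False

|black blocks| = 5.
|orange blocks| = 5.
The claim requires 5 − 5 = 0 ≥ 1, which does not hold.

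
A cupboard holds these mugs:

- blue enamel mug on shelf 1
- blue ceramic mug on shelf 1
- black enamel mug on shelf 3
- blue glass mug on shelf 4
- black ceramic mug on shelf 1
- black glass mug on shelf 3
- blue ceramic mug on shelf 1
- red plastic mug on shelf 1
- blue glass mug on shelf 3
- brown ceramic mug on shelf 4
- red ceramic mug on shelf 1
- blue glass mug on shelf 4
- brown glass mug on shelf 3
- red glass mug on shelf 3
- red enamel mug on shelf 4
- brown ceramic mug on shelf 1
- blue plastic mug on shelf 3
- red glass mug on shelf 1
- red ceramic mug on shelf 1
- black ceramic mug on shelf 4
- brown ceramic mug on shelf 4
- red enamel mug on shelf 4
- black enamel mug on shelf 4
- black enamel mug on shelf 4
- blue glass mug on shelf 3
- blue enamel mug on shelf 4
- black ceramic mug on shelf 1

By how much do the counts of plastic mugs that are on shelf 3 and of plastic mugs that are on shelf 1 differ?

0

plastic mugs on shelf 3: 1. plastic mugs on shelf 1: 1.
|1 − 1| = 1 − 1 = 0.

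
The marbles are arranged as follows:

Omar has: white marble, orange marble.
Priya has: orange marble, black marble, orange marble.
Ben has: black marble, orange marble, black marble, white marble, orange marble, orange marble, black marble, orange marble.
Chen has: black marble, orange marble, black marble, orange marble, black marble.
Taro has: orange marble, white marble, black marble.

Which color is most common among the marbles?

Counts by color: orange 10, black 8, white 3.
The maximum is 10, held uniquely by orange.

orange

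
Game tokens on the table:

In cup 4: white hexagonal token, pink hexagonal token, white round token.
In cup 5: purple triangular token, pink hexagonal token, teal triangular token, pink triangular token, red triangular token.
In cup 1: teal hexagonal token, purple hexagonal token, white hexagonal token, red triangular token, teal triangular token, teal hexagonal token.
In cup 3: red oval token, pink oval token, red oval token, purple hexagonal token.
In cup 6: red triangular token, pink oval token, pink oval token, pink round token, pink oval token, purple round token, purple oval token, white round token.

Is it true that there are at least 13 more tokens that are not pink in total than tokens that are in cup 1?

|tokens that are not pink| = 18.
|tokens in cup 1| = 6.
The claim requires 18 − 6 = 12 ≥ 13, which does not hold.

False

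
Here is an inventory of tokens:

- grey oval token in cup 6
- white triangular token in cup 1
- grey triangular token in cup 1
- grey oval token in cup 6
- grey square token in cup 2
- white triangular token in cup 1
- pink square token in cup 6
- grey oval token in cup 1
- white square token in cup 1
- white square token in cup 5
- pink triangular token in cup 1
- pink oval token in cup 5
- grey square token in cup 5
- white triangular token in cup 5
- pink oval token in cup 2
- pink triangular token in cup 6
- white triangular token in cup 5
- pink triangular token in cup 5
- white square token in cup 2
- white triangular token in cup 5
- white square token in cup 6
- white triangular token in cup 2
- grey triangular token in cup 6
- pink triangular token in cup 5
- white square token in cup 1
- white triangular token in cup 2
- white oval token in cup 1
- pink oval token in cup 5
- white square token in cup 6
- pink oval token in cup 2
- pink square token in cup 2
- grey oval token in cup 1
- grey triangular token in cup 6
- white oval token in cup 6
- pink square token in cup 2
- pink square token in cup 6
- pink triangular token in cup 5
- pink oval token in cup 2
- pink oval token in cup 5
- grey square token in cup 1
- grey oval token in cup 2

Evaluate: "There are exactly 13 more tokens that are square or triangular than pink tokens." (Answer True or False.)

True

There are 28 tokens that are square or triangular.
There are 15 pink tokens.
The claim requires 28 − 15 (= 13) to equal 13, which holds.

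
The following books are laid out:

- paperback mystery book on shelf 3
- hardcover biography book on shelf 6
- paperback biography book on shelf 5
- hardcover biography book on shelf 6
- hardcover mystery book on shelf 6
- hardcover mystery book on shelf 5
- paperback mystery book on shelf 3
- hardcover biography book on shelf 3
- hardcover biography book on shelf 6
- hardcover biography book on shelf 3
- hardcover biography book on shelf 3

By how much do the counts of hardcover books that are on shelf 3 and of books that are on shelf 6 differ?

1

hardcover books on shelf 3: 3. books on shelf 6: 4.
|3 − 4| = 4 − 3 = 1.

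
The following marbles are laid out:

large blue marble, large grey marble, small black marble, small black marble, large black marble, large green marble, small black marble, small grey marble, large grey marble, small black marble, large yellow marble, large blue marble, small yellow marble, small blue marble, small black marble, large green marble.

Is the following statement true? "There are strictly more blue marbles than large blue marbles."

True

|blue marbles| = 3.
|large blue marbles| = 2.
The claim requires 3 > 2, which holds.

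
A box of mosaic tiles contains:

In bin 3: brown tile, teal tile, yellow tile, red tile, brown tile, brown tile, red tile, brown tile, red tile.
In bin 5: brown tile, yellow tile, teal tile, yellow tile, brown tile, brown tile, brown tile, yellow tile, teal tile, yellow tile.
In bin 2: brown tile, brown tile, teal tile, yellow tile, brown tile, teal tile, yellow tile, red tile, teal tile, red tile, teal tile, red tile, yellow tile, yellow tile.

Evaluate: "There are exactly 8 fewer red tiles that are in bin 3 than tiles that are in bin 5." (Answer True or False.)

False

There are 3 red tiles in bin 3.
There are 10 tiles in bin 5.
The claim requires 10 − 3 (= 7) to equal 8, which does not hold.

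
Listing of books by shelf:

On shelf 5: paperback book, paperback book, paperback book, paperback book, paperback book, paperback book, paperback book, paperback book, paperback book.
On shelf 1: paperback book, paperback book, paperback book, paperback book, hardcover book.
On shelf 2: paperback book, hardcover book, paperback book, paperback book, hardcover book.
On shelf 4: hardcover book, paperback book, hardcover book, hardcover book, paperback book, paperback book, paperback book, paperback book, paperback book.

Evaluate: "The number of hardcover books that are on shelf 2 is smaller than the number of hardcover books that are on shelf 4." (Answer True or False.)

|hardcover books on shelf 2| = 2.
|hardcover books on shelf 4| = 3.
The claim requires 2 < 3, which holds.

True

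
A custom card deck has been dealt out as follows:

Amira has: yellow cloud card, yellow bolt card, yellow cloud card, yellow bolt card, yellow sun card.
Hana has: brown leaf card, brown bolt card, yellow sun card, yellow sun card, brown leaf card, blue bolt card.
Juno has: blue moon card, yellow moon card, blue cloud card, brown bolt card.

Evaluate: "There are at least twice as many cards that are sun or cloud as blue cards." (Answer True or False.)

True

cards that are sun or cloud: 6.
blue cards: 3.
The claim requires 6 ≥ 2 × 3 = 6, which holds.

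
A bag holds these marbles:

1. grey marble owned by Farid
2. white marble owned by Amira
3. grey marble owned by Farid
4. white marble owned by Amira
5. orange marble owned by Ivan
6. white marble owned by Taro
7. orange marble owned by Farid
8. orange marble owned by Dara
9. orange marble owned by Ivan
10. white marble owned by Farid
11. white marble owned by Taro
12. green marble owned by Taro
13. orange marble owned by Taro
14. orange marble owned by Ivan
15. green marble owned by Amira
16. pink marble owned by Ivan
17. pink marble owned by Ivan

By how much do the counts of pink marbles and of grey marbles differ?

pink marbles: 2. grey marbles: 2.
|2 − 2| = 2 − 2 = 0.

0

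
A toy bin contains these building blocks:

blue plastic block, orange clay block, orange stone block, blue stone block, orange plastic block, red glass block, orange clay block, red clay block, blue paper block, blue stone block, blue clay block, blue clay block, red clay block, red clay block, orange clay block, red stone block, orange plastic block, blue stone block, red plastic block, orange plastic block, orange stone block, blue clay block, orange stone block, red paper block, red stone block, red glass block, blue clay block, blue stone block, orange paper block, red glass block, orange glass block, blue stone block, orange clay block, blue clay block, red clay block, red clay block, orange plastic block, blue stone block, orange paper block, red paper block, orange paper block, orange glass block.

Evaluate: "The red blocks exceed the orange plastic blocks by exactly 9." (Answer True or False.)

red blocks: 13.
orange plastic blocks: 4.
The claim requires 13 − 4 (= 9) to equal 9, which holds.

True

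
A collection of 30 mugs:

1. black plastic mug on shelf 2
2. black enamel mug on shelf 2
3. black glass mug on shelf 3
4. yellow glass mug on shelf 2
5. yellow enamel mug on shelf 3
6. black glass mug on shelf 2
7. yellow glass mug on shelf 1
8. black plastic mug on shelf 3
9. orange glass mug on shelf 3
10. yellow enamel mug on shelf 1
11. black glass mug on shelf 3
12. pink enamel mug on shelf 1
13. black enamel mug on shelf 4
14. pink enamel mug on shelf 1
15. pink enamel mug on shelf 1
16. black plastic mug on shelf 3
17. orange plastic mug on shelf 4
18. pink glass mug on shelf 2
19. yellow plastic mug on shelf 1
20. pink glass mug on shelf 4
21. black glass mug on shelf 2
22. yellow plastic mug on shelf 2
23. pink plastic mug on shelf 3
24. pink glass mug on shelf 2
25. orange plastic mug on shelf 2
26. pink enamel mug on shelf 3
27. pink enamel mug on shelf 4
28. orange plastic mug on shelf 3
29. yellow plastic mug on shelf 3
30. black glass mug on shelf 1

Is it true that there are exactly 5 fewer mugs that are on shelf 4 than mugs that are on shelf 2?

|mugs on shelf 4| = 4.
|mugs on shelf 2| = 9.
The claim requires 9 − 4 (= 5) to equal 5, which holds.

True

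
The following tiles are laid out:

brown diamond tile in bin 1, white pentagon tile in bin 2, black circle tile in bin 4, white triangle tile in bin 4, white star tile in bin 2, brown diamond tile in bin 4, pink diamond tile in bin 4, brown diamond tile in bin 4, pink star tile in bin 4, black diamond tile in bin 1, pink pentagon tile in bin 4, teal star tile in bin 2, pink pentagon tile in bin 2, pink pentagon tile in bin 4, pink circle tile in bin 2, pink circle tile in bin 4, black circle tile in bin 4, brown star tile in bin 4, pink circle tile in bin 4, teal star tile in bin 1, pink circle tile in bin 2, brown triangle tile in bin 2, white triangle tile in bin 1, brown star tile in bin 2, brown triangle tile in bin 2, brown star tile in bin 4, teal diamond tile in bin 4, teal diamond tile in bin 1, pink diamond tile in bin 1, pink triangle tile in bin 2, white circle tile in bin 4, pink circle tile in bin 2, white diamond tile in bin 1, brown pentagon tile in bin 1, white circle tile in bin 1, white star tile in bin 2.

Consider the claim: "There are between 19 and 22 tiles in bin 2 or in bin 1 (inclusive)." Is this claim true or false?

True

|tiles in bin 2 or in bin 1| = 21.
The claim requires 19 ≤ 21 ≤ 22, which holds.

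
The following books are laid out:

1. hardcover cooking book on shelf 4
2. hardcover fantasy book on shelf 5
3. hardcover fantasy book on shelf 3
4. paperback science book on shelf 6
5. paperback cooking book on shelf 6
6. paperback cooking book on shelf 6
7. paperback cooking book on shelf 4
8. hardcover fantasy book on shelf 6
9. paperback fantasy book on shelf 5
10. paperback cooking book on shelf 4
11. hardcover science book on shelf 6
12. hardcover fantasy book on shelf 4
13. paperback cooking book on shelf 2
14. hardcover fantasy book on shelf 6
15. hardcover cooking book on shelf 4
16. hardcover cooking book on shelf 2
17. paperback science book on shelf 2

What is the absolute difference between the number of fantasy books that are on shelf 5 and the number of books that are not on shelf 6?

fantasy books on shelf 5: 2. books that are not on shelf 6: 11.
|2 − 11| = 11 − 2 = 9.

9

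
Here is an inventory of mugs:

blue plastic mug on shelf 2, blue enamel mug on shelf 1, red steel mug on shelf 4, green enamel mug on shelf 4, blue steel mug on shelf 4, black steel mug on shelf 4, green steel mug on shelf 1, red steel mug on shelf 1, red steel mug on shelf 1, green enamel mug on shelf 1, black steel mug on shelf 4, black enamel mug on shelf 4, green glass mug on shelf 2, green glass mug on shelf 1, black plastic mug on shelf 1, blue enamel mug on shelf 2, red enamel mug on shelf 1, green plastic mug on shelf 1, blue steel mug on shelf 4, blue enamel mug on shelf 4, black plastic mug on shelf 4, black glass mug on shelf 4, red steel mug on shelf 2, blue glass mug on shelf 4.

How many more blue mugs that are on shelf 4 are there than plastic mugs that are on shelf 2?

blue mugs on shelf 4: 4.
plastic mugs on shelf 2: 1.
4 − 1 = 3.

3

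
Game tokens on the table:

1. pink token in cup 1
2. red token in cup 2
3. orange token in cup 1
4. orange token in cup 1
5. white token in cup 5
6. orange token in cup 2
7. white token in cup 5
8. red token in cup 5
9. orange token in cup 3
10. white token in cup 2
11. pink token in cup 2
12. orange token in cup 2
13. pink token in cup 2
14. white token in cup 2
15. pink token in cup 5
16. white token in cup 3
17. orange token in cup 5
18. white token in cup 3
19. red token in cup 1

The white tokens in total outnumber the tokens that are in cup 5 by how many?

1

white tokens: 6.
tokens in cup 5: 5.
6 − 5 = 1.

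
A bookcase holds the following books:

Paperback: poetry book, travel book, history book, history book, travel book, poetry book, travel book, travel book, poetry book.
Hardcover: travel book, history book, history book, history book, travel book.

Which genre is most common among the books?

travel

Counts by genre: travel 6, history 5, poetry 3.
The maximum is 6, held uniquely by travel.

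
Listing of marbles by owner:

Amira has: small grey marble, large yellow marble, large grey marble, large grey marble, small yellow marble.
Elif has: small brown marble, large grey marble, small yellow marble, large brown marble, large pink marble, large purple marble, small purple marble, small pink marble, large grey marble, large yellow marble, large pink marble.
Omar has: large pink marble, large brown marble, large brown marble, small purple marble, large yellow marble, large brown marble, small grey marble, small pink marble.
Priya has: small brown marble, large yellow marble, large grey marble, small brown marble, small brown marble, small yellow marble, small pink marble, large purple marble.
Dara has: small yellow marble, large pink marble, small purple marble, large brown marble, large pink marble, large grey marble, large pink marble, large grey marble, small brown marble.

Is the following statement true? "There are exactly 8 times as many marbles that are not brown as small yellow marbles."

marbles that are not brown: 31.
small yellow marbles: 4.
The claim requires 31 = 8 × 4 = 32, which does not hold.

False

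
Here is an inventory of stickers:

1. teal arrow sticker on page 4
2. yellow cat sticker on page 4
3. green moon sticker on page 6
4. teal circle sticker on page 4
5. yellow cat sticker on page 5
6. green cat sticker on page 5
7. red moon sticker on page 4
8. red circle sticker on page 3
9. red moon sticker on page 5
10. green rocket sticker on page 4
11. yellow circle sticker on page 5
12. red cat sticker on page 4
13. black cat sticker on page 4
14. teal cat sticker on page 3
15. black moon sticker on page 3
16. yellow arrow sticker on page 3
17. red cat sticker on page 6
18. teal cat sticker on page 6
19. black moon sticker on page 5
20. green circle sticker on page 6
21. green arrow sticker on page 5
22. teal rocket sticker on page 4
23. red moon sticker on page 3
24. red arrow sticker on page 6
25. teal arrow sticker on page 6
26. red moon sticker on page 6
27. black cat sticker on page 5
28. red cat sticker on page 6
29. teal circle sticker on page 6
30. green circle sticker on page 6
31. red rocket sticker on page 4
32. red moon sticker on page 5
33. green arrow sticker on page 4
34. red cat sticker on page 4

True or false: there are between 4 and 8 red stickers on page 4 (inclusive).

True

There are 4 red stickers on page 4.
The claim requires 4 ≤ 4 ≤ 8, which holds.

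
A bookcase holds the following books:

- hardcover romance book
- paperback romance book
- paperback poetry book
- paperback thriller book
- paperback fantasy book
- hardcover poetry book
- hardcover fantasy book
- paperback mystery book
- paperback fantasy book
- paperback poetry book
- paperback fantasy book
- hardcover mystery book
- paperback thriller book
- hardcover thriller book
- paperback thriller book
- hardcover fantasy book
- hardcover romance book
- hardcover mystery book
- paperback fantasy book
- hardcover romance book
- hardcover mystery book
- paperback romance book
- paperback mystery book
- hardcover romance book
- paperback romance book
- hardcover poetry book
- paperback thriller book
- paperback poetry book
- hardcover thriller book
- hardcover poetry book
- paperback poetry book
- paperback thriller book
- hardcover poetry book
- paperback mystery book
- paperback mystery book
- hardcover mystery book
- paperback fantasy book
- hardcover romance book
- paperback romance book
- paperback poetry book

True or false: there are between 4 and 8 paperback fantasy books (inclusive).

paperback fantasy books: 5.
The claim requires 4 ≤ 5 ≤ 8, which holds.

True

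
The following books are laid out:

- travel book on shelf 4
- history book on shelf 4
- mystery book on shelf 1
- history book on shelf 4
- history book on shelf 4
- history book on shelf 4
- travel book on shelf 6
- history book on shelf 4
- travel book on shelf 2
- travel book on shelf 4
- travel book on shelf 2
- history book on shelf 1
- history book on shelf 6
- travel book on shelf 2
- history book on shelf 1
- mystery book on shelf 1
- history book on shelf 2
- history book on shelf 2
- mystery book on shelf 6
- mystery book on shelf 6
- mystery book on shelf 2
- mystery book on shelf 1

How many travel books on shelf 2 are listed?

3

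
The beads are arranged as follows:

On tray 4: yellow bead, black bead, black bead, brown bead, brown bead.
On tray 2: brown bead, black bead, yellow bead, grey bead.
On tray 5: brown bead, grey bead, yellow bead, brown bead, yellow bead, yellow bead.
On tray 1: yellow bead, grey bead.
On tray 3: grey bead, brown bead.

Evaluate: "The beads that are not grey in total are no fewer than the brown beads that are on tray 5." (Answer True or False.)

There are 15 beads that are not grey.
There are 2 brown beads on tray 5.
The claim requires 15 ≥ 2, which holds.

True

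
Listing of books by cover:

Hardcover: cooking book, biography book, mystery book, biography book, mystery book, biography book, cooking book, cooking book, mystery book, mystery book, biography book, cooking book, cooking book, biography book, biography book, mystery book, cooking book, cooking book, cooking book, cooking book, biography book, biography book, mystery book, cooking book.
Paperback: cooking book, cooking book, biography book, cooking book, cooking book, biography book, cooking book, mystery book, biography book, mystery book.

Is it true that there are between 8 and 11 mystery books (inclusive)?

True

There are 8 mystery books.
The claim requires 8 ≤ 8 ≤ 11, which holds.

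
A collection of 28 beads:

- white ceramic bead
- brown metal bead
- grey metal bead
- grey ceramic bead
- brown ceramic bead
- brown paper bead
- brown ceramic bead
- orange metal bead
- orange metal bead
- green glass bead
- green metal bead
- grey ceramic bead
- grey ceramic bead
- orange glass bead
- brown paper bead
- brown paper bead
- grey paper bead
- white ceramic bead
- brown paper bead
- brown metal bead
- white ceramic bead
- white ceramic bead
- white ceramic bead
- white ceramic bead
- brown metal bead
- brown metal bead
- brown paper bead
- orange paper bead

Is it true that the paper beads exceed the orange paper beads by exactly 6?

True

There are 7 paper beads.
There is 1 orange paper bead.
The claim requires 7 − 1 (= 6) to equal 6, which holds.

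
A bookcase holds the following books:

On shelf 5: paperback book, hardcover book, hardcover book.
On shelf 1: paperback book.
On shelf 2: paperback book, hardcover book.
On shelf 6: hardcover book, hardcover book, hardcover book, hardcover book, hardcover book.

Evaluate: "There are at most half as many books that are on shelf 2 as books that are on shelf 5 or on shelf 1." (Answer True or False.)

True

There are 2 books on shelf 2.
There are 4 books on shelf 5 or on shelf 1.
The claim requires 2 × 2 = 4 ≤ 4, which holds.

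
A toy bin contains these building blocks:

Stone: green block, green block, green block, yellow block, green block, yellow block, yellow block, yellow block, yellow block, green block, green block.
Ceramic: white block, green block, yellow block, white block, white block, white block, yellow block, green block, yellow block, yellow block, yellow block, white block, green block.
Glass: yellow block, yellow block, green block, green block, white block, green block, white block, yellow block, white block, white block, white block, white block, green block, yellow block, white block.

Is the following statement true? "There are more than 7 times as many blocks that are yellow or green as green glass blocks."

False

There are 27 blocks that are yellow or green.
There are 4 green glass blocks.
The claim requires 27 > 7 × 4 = 28, which does not hold.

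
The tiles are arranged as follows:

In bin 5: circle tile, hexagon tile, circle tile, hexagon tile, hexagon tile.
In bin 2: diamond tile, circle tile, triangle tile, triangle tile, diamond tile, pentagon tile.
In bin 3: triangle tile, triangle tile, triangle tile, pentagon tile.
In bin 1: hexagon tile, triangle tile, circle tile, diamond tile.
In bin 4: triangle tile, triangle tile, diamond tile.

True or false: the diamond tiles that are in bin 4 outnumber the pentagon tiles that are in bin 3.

|diamond tiles in bin 4| = 1.
|pentagon tiles in bin 3| = 1.
The claim requires 1 > 1, which does not hold.

False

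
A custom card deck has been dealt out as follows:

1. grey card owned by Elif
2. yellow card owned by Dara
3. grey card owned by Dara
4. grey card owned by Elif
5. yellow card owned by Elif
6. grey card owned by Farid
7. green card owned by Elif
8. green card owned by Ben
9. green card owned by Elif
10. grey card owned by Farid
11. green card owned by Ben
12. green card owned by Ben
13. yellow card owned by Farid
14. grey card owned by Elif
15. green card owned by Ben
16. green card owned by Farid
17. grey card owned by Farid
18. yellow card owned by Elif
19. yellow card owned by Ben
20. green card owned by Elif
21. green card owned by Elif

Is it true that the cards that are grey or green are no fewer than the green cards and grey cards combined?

True

cards that are grey or green: 16.
green cards: 9; grey cards: 7; combined: 9 + 7 = 16.
The claim requires 16 ≥ 16, which holds.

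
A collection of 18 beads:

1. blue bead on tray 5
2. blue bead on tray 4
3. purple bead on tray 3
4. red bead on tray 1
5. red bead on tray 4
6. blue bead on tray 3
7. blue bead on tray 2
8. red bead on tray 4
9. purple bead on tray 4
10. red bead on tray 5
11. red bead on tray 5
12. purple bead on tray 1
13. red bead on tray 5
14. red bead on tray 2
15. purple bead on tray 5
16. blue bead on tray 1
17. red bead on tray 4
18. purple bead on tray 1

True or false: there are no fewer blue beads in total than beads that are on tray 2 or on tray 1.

blue beads: 5.
beads on tray 2 or on tray 1: 6.
The claim requires 5 ≥ 6, which does not hold.

False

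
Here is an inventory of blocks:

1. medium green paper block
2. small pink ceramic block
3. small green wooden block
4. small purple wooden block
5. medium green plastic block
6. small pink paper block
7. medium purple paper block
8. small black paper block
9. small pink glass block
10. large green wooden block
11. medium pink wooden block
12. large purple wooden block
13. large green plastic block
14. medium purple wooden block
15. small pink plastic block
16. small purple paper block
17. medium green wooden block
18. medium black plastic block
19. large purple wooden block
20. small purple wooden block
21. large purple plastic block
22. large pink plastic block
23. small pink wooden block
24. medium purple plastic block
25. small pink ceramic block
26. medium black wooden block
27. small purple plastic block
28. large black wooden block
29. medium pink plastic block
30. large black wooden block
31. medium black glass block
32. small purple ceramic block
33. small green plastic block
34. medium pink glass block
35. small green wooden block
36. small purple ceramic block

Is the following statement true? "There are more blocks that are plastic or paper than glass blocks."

True

There are 15 blocks that are plastic or paper.
There are 3 glass blocks.
The claim requires 15 > 3, which holds.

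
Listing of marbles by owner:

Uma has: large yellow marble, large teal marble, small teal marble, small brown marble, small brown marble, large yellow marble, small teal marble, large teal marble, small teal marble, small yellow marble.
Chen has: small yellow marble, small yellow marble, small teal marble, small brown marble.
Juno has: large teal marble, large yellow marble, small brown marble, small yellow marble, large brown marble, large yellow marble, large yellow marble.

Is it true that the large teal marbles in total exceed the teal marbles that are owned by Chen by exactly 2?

There are 3 large teal marbles.
Count of teal marbles owned by Chen: 1.
The claim requires 3 − 1 (= 2) to equal 2, which holds.

True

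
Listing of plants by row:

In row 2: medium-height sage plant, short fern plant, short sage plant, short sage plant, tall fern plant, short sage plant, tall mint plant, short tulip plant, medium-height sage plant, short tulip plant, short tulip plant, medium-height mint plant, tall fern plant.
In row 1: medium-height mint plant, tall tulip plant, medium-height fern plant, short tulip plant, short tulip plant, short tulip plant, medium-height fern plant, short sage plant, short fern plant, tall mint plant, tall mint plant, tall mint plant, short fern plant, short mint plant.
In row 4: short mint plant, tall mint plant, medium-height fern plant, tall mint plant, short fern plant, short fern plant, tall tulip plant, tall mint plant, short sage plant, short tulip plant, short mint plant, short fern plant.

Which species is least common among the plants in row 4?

Counts by species (restricted to plants in row 4): mint 5, fern 4, tulip 2, sage 1.
The minimum is 1, held uniquely by sage.

sage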